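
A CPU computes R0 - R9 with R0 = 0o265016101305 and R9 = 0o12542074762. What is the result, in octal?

0o252254004323

Subtract column by column in base 8:
  5-2 → 3
  0-6 → 2 (borrow)
  3-7-1 → 3 (borrow)
  1-4-1 → 4 (borrow)
  0-7-1 → 0 (borrow)
  1-0-1 → 0
  6-2 → 4
  1-4 → 5 (borrow)
  0-5-1 → 2 (borrow)
  5-2-1 → 2
  6-1 → 5
  2-0 → 2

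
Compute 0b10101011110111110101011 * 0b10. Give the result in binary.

Multiply each base-2 digit by 2, carrying:
  1×2 = 2 → write 0 carry 1
  1×2+1 = 3 → write 1 carry 1
  0×2+1 = 1 → write 1
  1×2 = 2 → write 0 carry 1
  0×2+1 = 1 → write 1
  1×2 = 2 → write 0 carry 1
  0×2+1 = 1 → write 1
  1×2 = 2 → write 0 carry 1
  1×2+1 = 3 → write 1 carry 1
  1×2+1 = 3 → write 1 carry 1
  1×2+1 = 3 → write 1 carry 1
  1×2+1 = 3 → write 1 carry 1
  0×2+1 = 1 → write 1
  1×2 = 2 → write 0 carry 1
  1×2+1 = 3 → write 1 carry 1
  1×2+1 = 3 → write 1 carry 1
  1×2+1 = 3 → write 1 carry 1
  0×2+1 = 1 → write 1
  1×2 = 2 → write 0 carry 1
  0×2+1 = 1 → write 1
  1×2 = 2 → write 0 carry 1
  0×2+1 = 1 → write 1
  1×2 = 2 → write 0 carry 1
  remaining carry: 1

0b101010111101111101010110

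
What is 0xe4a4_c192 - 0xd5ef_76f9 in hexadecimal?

0xeb54a99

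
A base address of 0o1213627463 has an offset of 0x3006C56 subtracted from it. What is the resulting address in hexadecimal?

0x72EC2DD

0o1213627463 = 0xA2F2F33 in hexadecimal.
Subtract column by column in base 16:
  3-6 → D (borrow)
  3-5-1 → D (borrow)
  F-C-1 → 2
  2-6 → C (borrow)
  F-0-1 → E
  2-0 → 2
  A-3 → 7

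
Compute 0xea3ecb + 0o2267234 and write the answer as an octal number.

0xea3ecb = 0o72437313 in octal.
Add column by column in base 8, right to left:
  3+4 = 7
  1+3 = 4
  3+2 = 5
  7+7 = 6 carry 1
  3+6+1 = 2 carry 1
  4+2+1 = 7
  2+2 = 4
  7+0 = 7

0o74726547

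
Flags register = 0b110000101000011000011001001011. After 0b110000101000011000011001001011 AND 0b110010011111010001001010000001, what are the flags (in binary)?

0b110000001000010000001000000001

AND bit by bit (1 only where both bits are 1):
  110000101000011000011001001011
& 110010011111010001001010000001
= 110000001000010000001000000001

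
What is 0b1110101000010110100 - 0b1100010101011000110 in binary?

0b10010010111101110

Subtract column by column in base 2:
  0-0 → 0
  0-1 → 1 (borrow)
  1-1-1 → 1 (borrow)
  0-0-1 → 1 (borrow)
  1-0-1 → 0
  1-0 → 1
  0-1 → 1 (borrow)
  1-1-1 → 1 (borrow)
  0-0-1 → 1 (borrow)
  0-1-1 → 0 (borrow)
  0-0-1 → 1 (borrow)
  0-1-1 → 0 (borrow)
  1-0-1 → 0
  0-1 → 1 (borrow)
  1-0-1 → 0
  0-0 → 0
  1-0 → 1
  1-1 → 0
  1-1 → 0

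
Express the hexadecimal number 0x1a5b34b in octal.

0o151331513

Expand each hex digit to 4 bits: 1=0001 a=1010 5=0101 b=1011 3=0011 4=0100 b=1011.
Group the bits in threes: 001 101 001 011 011 001 101 001 011 → 151331513.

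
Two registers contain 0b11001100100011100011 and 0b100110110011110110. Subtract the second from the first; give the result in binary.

0b10100101101111101101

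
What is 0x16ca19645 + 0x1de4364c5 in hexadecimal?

0x34ae4fb0a

Add column by column in base 16, right to left:
  5+5 = a
  4+c = 0 carry 1
  6+4+1 = b
  9+6 = f
  1+3 = 4
  a+4 = e
  c+e = a carry 1
  6+d+1 = 4 carry 1
  1+1+1 = 3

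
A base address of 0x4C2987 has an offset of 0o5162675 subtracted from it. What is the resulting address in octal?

0o15641712

0x4C2987 = 0o23024607 in octal.
Subtract column by column in base 8:
  7-5 → 2
  0-7 → 1 (borrow)
  6-6-1 → 7 (borrow)
  4-2-1 → 1
  2-6 → 4 (borrow)
  0-1-1 → 6 (borrow)
  3-5-1 → 5 (borrow)
  2-0-1 → 1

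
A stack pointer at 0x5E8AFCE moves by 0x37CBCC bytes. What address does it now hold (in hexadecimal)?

0x6207B9A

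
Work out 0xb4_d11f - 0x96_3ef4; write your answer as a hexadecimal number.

Subtract column by column in base 16:
  f-4 → b
  1-f → 2 (borrow)
  1-e-1 → 2 (borrow)
  d-3-1 → 9
  4-6 → e (borrow)
  b-9-1 → 1

0x1e922b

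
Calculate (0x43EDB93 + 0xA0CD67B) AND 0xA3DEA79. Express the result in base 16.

0xA09A208

Add column by column in base 16, right to left:
  3+B = E
  9+7 = 0 carry 1
  B+6+1 = 2 carry 1
  D+D+1 = B carry 1
  E+C+1 = B carry 1
  3+0+1 = 4
  4+A = E
Sum = 0xE4BB20E; now AND with 0xA3DEA79:
  E&A=A, 4&3=0, B&D=9, B&E=A, 2&A=2, 0&7=0, E&9=8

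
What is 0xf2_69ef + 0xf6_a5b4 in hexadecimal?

0x1e90fa3

Add column by column in base 16, right to left:
  f+4 = 3 carry 1
  e+b+1 = a carry 1
  9+5+1 = f
  6+a = 0 carry 1
  2+6+1 = 9
  f+f = e carry 1
  final carry 1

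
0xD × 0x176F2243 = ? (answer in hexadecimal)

0x130A4BD67

Multiply each base-16 digit by 13, carrying:
  3×13 = 39 → write 7 carry 2
  4×13+2 = 54 → write 6 carry 3
  2×13+3 = 29 → write D carry 1
  2×13+1 = 27 → write B carry 1
  F×13+1 = 196 → write 4 carry 12
  6×13+12 = 90 → write A carry 5
  7×13+5 = 96 → write 0 carry 6
  1×13+6 = 19 → write 3 carry 1
  remaining carry: 1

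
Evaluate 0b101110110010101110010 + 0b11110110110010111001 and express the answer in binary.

0b1001101101001000101011

Add column by column in base 2, right to left:
  0+1 = 1
  1+0 = 1
  0+0 = 0
  0+1 = 1
  1+1 = 0 carry 1
  1+1+1 = 1 carry 1
  1+0+1 = 0 carry 1
  0+1+1 = 0 carry 1
  1+0+1 = 0 carry 1
  0+0+1 = 1
  1+1 = 0 carry 1
  0+1+1 = 0 carry 1
  0+0+1 = 1
  1+1 = 0 carry 1
  1+1+1 = 1 carry 1
  0+0+1 = 1
  1+1 = 0 carry 1
  1+1+1 = 1 carry 1
  1+1+1 = 1 carry 1
  0+1+1 = 0 carry 1
  1+0+1 = 0 carry 1
  final carry 1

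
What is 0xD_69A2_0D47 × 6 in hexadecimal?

0x5079CC4FAA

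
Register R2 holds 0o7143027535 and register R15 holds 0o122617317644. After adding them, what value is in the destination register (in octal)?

Add column by column in base 8, right to left:
  5+4 = 1 carry 1
  3+4+1 = 0 carry 1
  5+6+1 = 4 carry 1
  7+7+1 = 7 carry 1
  2+1+1 = 4
  0+3 = 3
  3+7 = 2 carry 1
  4+1+1 = 6
  1+6 = 7
  7+2 = 1 carry 1
  0+2+1 = 3
  0+1 = 1

0o131762347401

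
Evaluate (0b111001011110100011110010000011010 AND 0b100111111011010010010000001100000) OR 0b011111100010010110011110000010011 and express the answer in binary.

0b111001011110100011110010000011010 AND 0b100111111011010010010000001100000 = 0b100001011010000010010000000000000.
Then OR with 0b011111100010010110011110000010011.

0b111111111010010110011110000010011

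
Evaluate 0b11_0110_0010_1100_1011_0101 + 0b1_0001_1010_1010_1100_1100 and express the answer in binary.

Add column by column in base 2, right to left:
  1+0 = 1
  0+0 = 0
  1+1 = 0 carry 1
  0+1+1 = 0 carry 1
  1+0+1 = 0 carry 1
  1+0+1 = 0 carry 1
  0+1+1 = 0 carry 1
  1+1+1 = 1 carry 1
  0+0+1 = 1
  0+1 = 1
  1+0 = 1
  1+1 = 0 carry 1
  0+0+1 = 1
  1+1 = 0 carry 1
  0+0+1 = 1
  0+1 = 1
  0+1 = 1
  1+0 = 1
  1+0 = 1
  0+0 = 0
  1+1 = 0 carry 1
  1+0+1 = 0 carry 1
  final carry 1

0b10001111101011110000001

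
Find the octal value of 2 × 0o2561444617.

Multiply each base-8 digit by 2, carrying:
  7×2 = 14 → write 6 carry 1
  1×2+1 = 3 → write 3
  6×2 = 12 → write 4 carry 1
  4×2+1 = 9 → write 1 carry 1
  4×2+1 = 9 → write 1 carry 1
  4×2+1 = 9 → write 1 carry 1
  1×2+1 = 3 → write 3
  6×2 = 12 → write 4 carry 1
  5×2+1 = 11 → write 3 carry 1
  2×2+1 = 5 → write 5

0o5343111436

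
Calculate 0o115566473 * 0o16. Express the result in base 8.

0o2100174472

Multiply each base-8 digit by 14, carrying:
  3×14 = 42 → write 2 carry 5
  7×14+5 = 103 → write 7 carry 12
  4×14+12 = 68 → write 4 carry 8
  6×14+8 = 92 → write 4 carry 11
  6×14+11 = 95 → write 7 carry 11
  5×14+11 = 81 → write 1 carry 10
  5×14+10 = 80 → write 0 carry 10
  1×14+10 = 24 → write 0 carry 3
  1×14+3 = 17 → write 1 carry 2
  remaining carry: 2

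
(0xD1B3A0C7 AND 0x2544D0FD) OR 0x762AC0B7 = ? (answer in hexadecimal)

0xD1B3A0C7 AND 0x2544D0FD = 0x010080C5.
Then OR with 0x762AC0B7.

0x772AC0F7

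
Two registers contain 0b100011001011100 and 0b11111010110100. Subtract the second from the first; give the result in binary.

Subtract column by column in base 2:
  0-0 → 0
  0-0 → 0
  1-1 → 0
  1-0 → 1
  1-1 → 0
  0-1 → 1 (borrow)
  1-0-1 → 0
  0-1 → 1 (borrow)
  0-0-1 → 1 (borrow)
  1-1-1 → 1 (borrow)
  1-1-1 → 1 (borrow)
  0-1-1 → 0 (borrow)
  0-1-1 → 0 (borrow)
  0-1-1 → 0 (borrow)
  1-0-1 → 0

0b11110101000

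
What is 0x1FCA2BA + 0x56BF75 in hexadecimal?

Add column by column in base 16, right to left:
  A+5 = F
  B+7 = 2 carry 1
  2+F+1 = 2 carry 1
  A+B+1 = 6 carry 1
  C+6+1 = 3 carry 1
  F+5+1 = 5 carry 1
  1+0+1 = 2

0x253622F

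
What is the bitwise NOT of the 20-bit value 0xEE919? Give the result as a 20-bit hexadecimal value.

0x116E6

Each hex digit d becomes F−d:
  E→1, E→1, 9→6, 1→E, 9→6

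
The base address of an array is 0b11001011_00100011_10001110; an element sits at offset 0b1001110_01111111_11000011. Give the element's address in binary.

0b1000110011010001101010001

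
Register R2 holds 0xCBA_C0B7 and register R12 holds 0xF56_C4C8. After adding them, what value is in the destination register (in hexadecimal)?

Add column by column in base 16, right to left:
  7+8 = F
  B+C = 7 carry 1
  0+4+1 = 5
  C+C = 8 carry 1
  A+6+1 = 1 carry 1
  B+5+1 = 1 carry 1
  C+F+1 = C carry 1
  final carry 1

0x1C11857F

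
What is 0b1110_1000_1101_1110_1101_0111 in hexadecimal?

0xE8DED7

Group the bits into nibbles: 1110 1000 1101 1110 1101 0111 → E8DED7.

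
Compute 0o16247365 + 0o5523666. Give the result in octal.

0o23773253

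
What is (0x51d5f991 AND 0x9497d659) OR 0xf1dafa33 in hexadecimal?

0xf1dffa33

0x51d5f991 AND 0x9497d659 = 0x1095d011.
Then OR with 0xf1dafa33.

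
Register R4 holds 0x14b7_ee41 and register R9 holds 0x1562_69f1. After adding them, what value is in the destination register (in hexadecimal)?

0x2a1a5832

Add column by column in base 16, right to left:
  1+1 = 2
  4+f = 3 carry 1
  e+9+1 = 8 carry 1
  e+6+1 = 5 carry 1
  7+2+1 = a
  b+6 = 1 carry 1
  4+5+1 = a
  1+1 = 2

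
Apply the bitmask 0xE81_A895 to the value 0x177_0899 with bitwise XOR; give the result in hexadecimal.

0xFF6A00C

XOR each hex digit independently (no carries):
  1^E=F, 7^8=F, 7^1=6, 0^A=A, 8^8=0, 9^9=0, 9^5=C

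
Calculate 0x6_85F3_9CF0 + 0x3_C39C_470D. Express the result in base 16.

0xA498FE3FD

Add column by column in base 16, right to left:
  0+D = D
  F+0 = F
  C+7 = 3 carry 1
  9+4+1 = E
  3+C = F
  F+9 = 8 carry 1
  5+3+1 = 9
  8+C = 4 carry 1
  6+3+1 = A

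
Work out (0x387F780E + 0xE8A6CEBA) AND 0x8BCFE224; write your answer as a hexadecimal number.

Add column by column in base 16, right to left:
  E+A = 8 carry 1
  0+B+1 = C
  8+E = 6 carry 1
  7+C+1 = 4 carry 1
  F+6+1 = 6 carry 1
  7+A+1 = 2 carry 1
  8+8+1 = 1 carry 1
  3+E+1 = 2 carry 1
  final carry 1
Sum = 0x1212646C8; now AND with 0x8BCFE224:
  1&0=0, 2&8=0, 1&B=1, 2&C=0, 6&F=6, 4&E=4, 6&2=2, C&2=0, 8&4=0

0x1064200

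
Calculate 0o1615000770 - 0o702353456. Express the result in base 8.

Subtract column by column in base 8:
  0-6 → 2 (borrow)
  7-5-1 → 1
  7-4 → 3
  0-3 → 5 (borrow)
  0-5-1 → 2 (borrow)
  0-3-1 → 4 (borrow)
  5-2-1 → 2
  1-0 → 1
  6-7 → 7 (borrow)
  1-0-1 → 0

0o712425312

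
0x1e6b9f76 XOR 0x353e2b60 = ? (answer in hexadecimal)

XOR each hex digit independently (no carries):
  1^3=2, e^5=b, 6^3=5, b^e=5, 9^2=b, f^b=4, 7^6=1, 6^0=6

0x2b55b416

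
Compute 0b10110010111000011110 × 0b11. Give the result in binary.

Multiply each base-2 digit by 3, carrying:
  0×3 = 0 → write 0
  1×3 = 3 → write 1 carry 1
  1×3+1 = 4 → write 0 carry 2
  1×3+2 = 5 → write 1 carry 2
  1×3+2 = 5 → write 1 carry 2
  0×3+2 = 2 → write 0 carry 1
  0×3+1 = 1 → write 1
  0×3 = 0 → write 0
  0×3 = 0 → write 0
  1×3 = 3 → write 1 carry 1
  1×3+1 = 4 → write 0 carry 2
  1×3+2 = 5 → write 1 carry 2
  0×3+2 = 2 → write 0 carry 1
  1×3+1 = 4 → write 0 carry 2
  0×3+2 = 2 → write 0 carry 1
  0×3+1 = 1 → write 1
  1×3 = 3 → write 1 carry 1
  1×3+1 = 4 → write 0 carry 2
  0×3+2 = 2 → write 0 carry 1
  1×3+1 = 4 → write 0 carry 2
  remaining carry: 10

0b1000011000101001011010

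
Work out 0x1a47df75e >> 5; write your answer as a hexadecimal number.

0xd23efba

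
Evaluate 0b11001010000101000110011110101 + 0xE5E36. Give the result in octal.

0b11001010000101000110011110101 = 0o3120506365 in octal.
0xE5E36 = 0o3457066 in octal.
Add column by column in base 8, right to left:
  5+6 = 3 carry 1
  6+6+1 = 5 carry 1
  3+0+1 = 4
  6+7 = 5 carry 1
  0+5+1 = 6
  5+4 = 1 carry 1
  0+3+1 = 4
  2+0 = 2
  1+0 = 1
  3+0 = 3

0o3124165453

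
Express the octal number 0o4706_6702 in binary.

Each octal digit is 3 bits: 4=100 7=111 0=000 6=110 6=110 7=111 0=000 2=010.

0b100111000110110111000010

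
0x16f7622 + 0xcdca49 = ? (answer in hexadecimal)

0x23d406b

Add column by column in base 16, right to left:
  2+9 = b
  2+4 = 6
  6+a = 0 carry 1
  7+c+1 = 4 carry 1
  f+d+1 = d carry 1
  6+c+1 = 3 carry 1
  1+0+1 = 2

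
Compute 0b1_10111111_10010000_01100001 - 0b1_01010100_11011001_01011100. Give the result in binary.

Subtract column by column in base 2:
  1-0 → 1
  0-0 → 0
  0-1 → 1 (borrow)
  0-1-1 → 0 (borrow)
  0-1-1 → 0 (borrow)
  1-0-1 → 0
  1-1 → 0
  0-0 → 0
  0-1 → 1 (borrow)
  0-0-1 → 1 (borrow)
  0-0-1 → 1 (borrow)
  0-1-1 → 0 (borrow)
  1-1-1 → 1 (borrow)
  0-0-1 → 1 (borrow)
  0-1-1 → 0 (borrow)
  1-1-1 → 1 (borrow)
  1-0-1 → 0
  1-0 → 1
  1-1 → 0
  1-0 → 1
  1-1 → 0
  1-0 → 1
  0-1 → 1 (borrow)
  1-0-1 → 0
  1-1 → 0

0b11010101011011100000101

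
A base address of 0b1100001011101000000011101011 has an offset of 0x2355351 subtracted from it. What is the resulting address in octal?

0o1176226632

0b1100001011101000000011101011 = 0o1413500353 in octal.
0x2355351 = 0o215251521 in octal.
Subtract column by column in base 8:
  3-1 → 2
  5-2 → 3
  3-5 → 6 (borrow)
  0-1-1 → 6 (borrow)
  0-5-1 → 2 (borrow)
  5-2-1 → 2
  3-5 → 6 (borrow)
  1-1-1 → 7 (borrow)
  4-2-1 → 1
  1-0 → 1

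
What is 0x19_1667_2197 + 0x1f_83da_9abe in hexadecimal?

0x389a41bc55

Add column by column in base 16, right to left:
  7+e = 5 carry 1
  9+b+1 = 5 carry 1
  1+a+1 = c
  2+9 = b
  7+a = 1 carry 1
  6+d+1 = 4 carry 1
  6+3+1 = a
  1+8 = 9
  9+f = 8 carry 1
  1+1+1 = 3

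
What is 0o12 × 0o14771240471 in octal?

Multiply each base-8 digit by 10, carrying:
  1×10 = 10 → write 2 carry 1
  7×10+1 = 71 → write 7 carry 8
  4×10+8 = 48 → write 0 carry 6
  0×10+6 = 6 → write 6
  4×10 = 40 → write 0 carry 5
  2×10+5 = 25 → write 1 carry 3
  1×10+3 = 13 → write 5 carry 1
  7×10+1 = 71 → write 7 carry 8
  7×10+8 = 78 → write 6 carry 9
  4×10+9 = 49 → write 1 carry 6
  1×10+6 = 16 → write 0 carry 2
  remaining carry: 2

0o201675106072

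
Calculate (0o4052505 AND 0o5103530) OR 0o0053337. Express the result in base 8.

0o4053737

0o4052505 AND 0o5103530 = 0o4002500.
Then OR with 0o0053337.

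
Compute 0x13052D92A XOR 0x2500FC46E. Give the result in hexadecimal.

0x3605D1D44

XOR each hex digit independently (no carries):
  1^2=3, 3^5=6, 0^0=0, 5^0=5, 2^F=D, D^C=1, 9^4=D, 2^6=4, A^E=4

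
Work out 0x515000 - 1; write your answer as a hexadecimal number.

0x514fff

The trailing 3 digits are 0, so subtracting 1 borrows through: they become F and the next digit up decrements.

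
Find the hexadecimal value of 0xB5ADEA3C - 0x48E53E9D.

0x6CC8AB9F

Subtract column by column in base 16:
  C-D → F (borrow)
  3-9-1 → 9 (borrow)
  A-E-1 → B (borrow)
  E-3-1 → A
  D-5 → 8
  A-E → C (borrow)
  5-8-1 → C (borrow)
  B-4-1 → 6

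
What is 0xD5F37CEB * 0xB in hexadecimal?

Multiply each base-16 digit by 11, carrying:
  B×11 = 121 → write 9 carry 7
  E×11+7 = 161 → write 1 carry 10
  C×11+10 = 142 → write E carry 8
  7×11+8 = 85 → write 5 carry 5
  3×11+5 = 38 → write 6 carry 2
  F×11+2 = 167 → write 7 carry 10
  5×11+10 = 65 → write 1 carry 4
  D×11+4 = 147 → write 3 carry 9
  remaining carry: 9

0x931765E19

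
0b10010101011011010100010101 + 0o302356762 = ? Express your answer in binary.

0b101010111111001001100000111

0o302356762 = 0b11000010011101110111110010 in binary.
Add column by column in base 2, right to left:
  1+0 = 1
  0+1 = 1
  1+0 = 1
  0+0 = 0
  1+1 = 0 carry 1
  0+1+1 = 0 carry 1
  0+1+1 = 0 carry 1
  0+1+1 = 0 carry 1
  1+1+1 = 1 carry 1
  0+0+1 = 1
  1+1 = 0 carry 1
  0+1+1 = 0 carry 1
  1+1+1 = 1 carry 1
  1+0+1 = 0 carry 1
  0+1+1 = 0 carry 1
  1+1+1 = 1 carry 1
  1+1+1 = 1 carry 1
  0+0+1 = 1
  1+0 = 1
  0+1 = 1
  1+0 = 1
  0+0 = 0
  1+0 = 1
  0+0 = 0
  0+1 = 1
  1+1 = 0 carry 1
  final carry 1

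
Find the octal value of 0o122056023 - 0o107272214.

0o12563607

Subtract column by column in base 8:
  3-4 → 7 (borrow)
  2-1-1 → 0
  0-2 → 6 (borrow)
  6-2-1 → 3
  5-7 → 6 (borrow)
  0-2-1 → 5 (borrow)
  2-7-1 → 2 (borrow)
  2-0-1 → 1
  1-1 → 0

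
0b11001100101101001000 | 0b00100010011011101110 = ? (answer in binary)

OR bit by bit (1 where either bit is 1):
  11001100101101001000
| 00100010011011101110
= 11101110111111101110

0b11101110111111101110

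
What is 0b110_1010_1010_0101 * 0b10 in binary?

0b1101010101001010

Multiply each base-2 digit by 2, carrying:
  1×2 = 2 → write 0 carry 1
  0×2+1 = 1 → write 1
  1×2 = 2 → write 0 carry 1
  0×2+1 = 1 → write 1
  0×2 = 0 → write 0
  1×2 = 2 → write 0 carry 1
  0×2+1 = 1 → write 1
  1×2 = 2 → write 0 carry 1
  0×2+1 = 1 → write 1
  1×2 = 2 → write 0 carry 1
  0×2+1 = 1 → write 1
  1×2 = 2 → write 0 carry 1
  0×2+1 = 1 → write 1
  1×2 = 2 → write 0 carry 1
  1×2+1 = 3 → write 1 carry 1
  remaining carry: 1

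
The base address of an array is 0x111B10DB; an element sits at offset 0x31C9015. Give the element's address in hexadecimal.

Add column by column in base 16, right to left:
  B+5 = 0 carry 1
  D+1+1 = F
  0+0 = 0
  1+9 = A
  B+C = 7 carry 1
  1+1+1 = 3
  1+3 = 4
  1+0 = 1

0x1437A0F0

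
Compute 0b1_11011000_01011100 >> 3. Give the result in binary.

Right shift by 3: drop the 3 least-significant bits.

0b11101100001011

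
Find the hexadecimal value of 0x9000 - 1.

The trailing 3 digits are 0, so subtracting 1 borrows through: they become F and the next digit up decrements.

0x8FFF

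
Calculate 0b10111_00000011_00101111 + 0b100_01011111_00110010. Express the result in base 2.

0b110110110001001100001

Add column by column in base 2, right to left:
  1+0 = 1
  1+1 = 0 carry 1
  1+0+1 = 0 carry 1
  1+0+1 = 0 carry 1
  0+1+1 = 0 carry 1
  1+1+1 = 1 carry 1
  0+0+1 = 1
  0+0 = 0
  1+1 = 0 carry 1
  1+1+1 = 1 carry 1
  0+1+1 = 0 carry 1
  0+1+1 = 0 carry 1
  0+1+1 = 0 carry 1
  0+0+1 = 1
  0+1 = 1
  0+0 = 0
  1+0 = 1
  1+0 = 1
  1+1 = 0 carry 1
  0+0+1 = 1
  1+0 = 1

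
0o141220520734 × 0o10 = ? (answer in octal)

Multiply each base-8 digit by 8, carrying:
  4×8 = 32 → write 0 carry 4
  3×8+4 = 28 → write 4 carry 3
  7×8+3 = 59 → write 3 carry 7
  0×8+7 = 7 → write 7
  2×8 = 16 → write 0 carry 2
  5×8+2 = 42 → write 2 carry 5
  0×8+5 = 5 → write 5
  2×8 = 16 → write 0 carry 2
  2×8+2 = 18 → write 2 carry 2
  1×8+2 = 10 → write 2 carry 1
  4×8+1 = 33 → write 1 carry 4
  1×8+4 = 12 → write 4 carry 1
  remaining carry: 1

0o1412205207340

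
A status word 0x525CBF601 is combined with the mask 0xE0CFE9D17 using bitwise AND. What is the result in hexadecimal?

0x404CA9401

AND each hex digit independently (no carries):
  5&E=4, 2&0=0, 5&C=4, C&F=C, B&E=A, F&9=9, 6&D=4, 0&1=0, 1&7=1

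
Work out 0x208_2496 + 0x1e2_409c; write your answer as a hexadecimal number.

0x3ea6532

Add column by column in base 16, right to left:
  6+c = 2 carry 1
  9+9+1 = 3 carry 1
  4+0+1 = 5
  2+4 = 6
  8+2 = a
  0+e = e
  2+1 = 3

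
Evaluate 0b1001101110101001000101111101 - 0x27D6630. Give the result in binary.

0b111001111010010101101001101

0x27D6630 = 0b10011111010110011000110000 in binary.
Subtract column by column in base 2:
  1-0 → 1
  0-0 → 0
  1-0 → 1
  1-0 → 1
  1-1 → 0
  1-1 → 0
  1-0 → 1
  0-0 → 0
  1-0 → 1
  0-1 → 1 (borrow)
  0-1-1 → 0 (borrow)
  0-0-1 → 1 (borrow)
  1-0-1 → 0
  0-1 → 1 (borrow)
  0-1-1 → 0 (borrow)
  1-0-1 → 0
  0-1 → 1 (borrow)
  1-0-1 → 0
  0-1 → 1 (borrow)
  1-1-1 → 1 (borrow)
  1-1-1 → 1 (borrow)
  1-1-1 → 1 (borrow)
  0-1-1 → 0 (borrow)
  1-0-1 → 0
  1-0 → 1
  0-1 → 1 (borrow)
  0-0-1 → 1 (borrow)
  1-0-1 → 0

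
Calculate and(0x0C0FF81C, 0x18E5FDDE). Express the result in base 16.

0x0805F81C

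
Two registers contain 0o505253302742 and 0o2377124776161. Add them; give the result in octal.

0o3104400301123

Add column by column in base 8, right to left:
  2+1 = 3
  4+6 = 2 carry 1
  7+1+1 = 1 carry 1
  2+6+1 = 1 carry 1
  0+7+1 = 0 carry 1
  3+7+1 = 3 carry 1
  3+4+1 = 0 carry 1
  5+2+1 = 0 carry 1
  2+1+1 = 4
  5+7 = 4 carry 1
  0+7+1 = 0 carry 1
  5+3+1 = 1 carry 1
  0+2+1 = 3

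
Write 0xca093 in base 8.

0o3120223

Expand each hex digit to 4 bits: c=1100 a=1010 0=0000 9=1001 3=0011.
Group the bits in threes: 011 001 010 000 010 010 011 → 3120223.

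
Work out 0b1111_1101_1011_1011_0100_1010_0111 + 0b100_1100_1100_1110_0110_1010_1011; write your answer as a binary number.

Add column by column in base 2, right to left:
  1+1 = 0 carry 1
  1+1+1 = 1 carry 1
  1+0+1 = 0 carry 1
  0+1+1 = 0 carry 1
  0+0+1 = 1
  1+1 = 0 carry 1
  0+0+1 = 1
  1+1 = 0 carry 1
  0+0+1 = 1
  0+1 = 1
  1+1 = 0 carry 1
  0+0+1 = 1
  1+0 = 1
  1+1 = 0 carry 1
  0+1+1 = 0 carry 1
  1+1+1 = 1 carry 1
  1+0+1 = 0 carry 1
  1+0+1 = 0 carry 1
  0+1+1 = 0 carry 1
  1+1+1 = 1 carry 1
  1+0+1 = 0 carry 1
  0+0+1 = 1
  1+1 = 0 carry 1
  1+1+1 = 1 carry 1
  1+0+1 = 0 carry 1
  1+0+1 = 0 carry 1
  1+1+1 = 1 carry 1
  1+0+1 = 0 carry 1
  final carry 1

0b10100101010001001101101010010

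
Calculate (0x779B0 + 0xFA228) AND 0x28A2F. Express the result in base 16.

0x20A08

Add column by column in base 16, right to left:
  0+8 = 8
  B+2 = D
  9+2 = B
  7+A = 1 carry 1
  7+F+1 = 7 carry 1
  final carry 1
Sum = 0x171BD8; now AND with 0x28A2F:
  1&0=0, 7&2=2, 1&8=0, B&A=A, D&2=0, 8&F=8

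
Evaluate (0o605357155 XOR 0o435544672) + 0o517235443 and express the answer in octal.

0o750051372

First 0o605357155 XOR 0o435544672 = 0o230613727.
Add column by column in base 8, right to left:
  7+3 = 2 carry 1
  2+4+1 = 7
  7+4 = 3 carry 1
  3+5+1 = 1 carry 1
  1+3+1 = 5
  6+2 = 0 carry 1
  0+7+1 = 0 carry 1
  3+1+1 = 5
  2+5 = 7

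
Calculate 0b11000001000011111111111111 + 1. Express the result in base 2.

The trailing 14 digits are 1 (max in base 2), so adding 1 cascades: they roll to 0 and the next digit up increments.

0b11000001000100000000000000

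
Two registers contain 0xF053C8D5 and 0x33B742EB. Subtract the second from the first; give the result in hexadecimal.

Subtract column by column in base 16:
  5-B → A (borrow)
  D-E-1 → E (borrow)
  8-2-1 → 5
  C-4 → 8
  3-7 → C (borrow)
  5-B-1 → 9 (borrow)
  0-3-1 → C (borrow)
  F-3-1 → B

0xBC9C85EA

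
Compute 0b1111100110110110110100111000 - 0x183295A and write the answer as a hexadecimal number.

0xE1843DE

0b1111100110110110110100111000 = 0xF9B6D38 in hexadecimal.
Subtract column by column in base 16:
  8-A → E (borrow)
  3-5-1 → D (borrow)
  D-9-1 → 3
  6-2 → 4
  B-3 → 8
  9-8 → 1
  F-1 → E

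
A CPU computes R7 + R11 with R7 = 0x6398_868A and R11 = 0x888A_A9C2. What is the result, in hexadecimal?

0xEC23304C

Add column by column in base 16, right to left:
  A+2 = C
  8+C = 4 carry 1
  6+9+1 = 0 carry 1
  8+A+1 = 3 carry 1
  8+A+1 = 3 carry 1
  9+8+1 = 2 carry 1
  3+8+1 = C
  6+8 = E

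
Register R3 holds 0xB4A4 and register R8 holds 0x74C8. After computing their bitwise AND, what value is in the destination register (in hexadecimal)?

AND each hex digit independently (no carries):
  B&7=3, 4&4=4, A&C=8, 4&8=0

0x3480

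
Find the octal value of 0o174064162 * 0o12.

0o2331012164

Multiply each base-8 digit by 10, carrying:
  2×10 = 20 → write 4 carry 2
  6×10+2 = 62 → write 6 carry 7
  1×10+7 = 17 → write 1 carry 2
  4×10+2 = 42 → write 2 carry 5
  6×10+5 = 65 → write 1 carry 8
  0×10+8 = 8 → write 0 carry 1
  4×10+1 = 41 → write 1 carry 5
  7×10+5 = 75 → write 3 carry 9
  1×10+9 = 19 → write 3 carry 2
  remaining carry: 2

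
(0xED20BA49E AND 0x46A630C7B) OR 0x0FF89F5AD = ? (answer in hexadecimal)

0x4FF8BF5BF

0xED20BA49E AND 0x46A630C7B = 0x44203041A.
Then OR with 0x0FF89F5AD.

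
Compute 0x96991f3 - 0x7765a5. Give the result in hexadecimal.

0x8f22c4e

Subtract column by column in base 16:
  3-5 → e (borrow)
  f-a-1 → 4
  1-5 → c (borrow)
  9-6-1 → 2
  9-7 → 2
  6-7 → f (borrow)
  9-0-1 → 8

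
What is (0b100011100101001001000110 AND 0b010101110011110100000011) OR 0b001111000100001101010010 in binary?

0b1111100101001101010010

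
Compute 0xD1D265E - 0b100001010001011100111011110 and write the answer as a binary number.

0xD1D265E = 0b1101000111010010011001011110 in binary.
Subtract column by column in base 2:
  0-0 → 0
  1-1 → 0
  1-1 → 0
  1-1 → 0
  1-1 → 0
  0-0 → 0
  1-1 → 0
  0-1 → 1 (borrow)
  0-1-1 → 0 (borrow)
  1-0-1 → 0
  1-0 → 1
  0-1 → 1 (borrow)
  0-1-1 → 0 (borrow)
  1-1-1 → 1 (borrow)
  0-0-1 → 1 (borrow)
  0-1-1 → 0 (borrow)
  1-0-1 → 0
  0-0 → 0
  1-0 → 1
  1-1 → 0
  1-0 → 1
  0-1 → 1 (borrow)
  0-0-1 → 1 (borrow)
  0-0-1 → 1 (borrow)
  1-0-1 → 0
  0-0 → 0
  1-1 → 0
  1-0 → 1

0b1000111101000110110010000000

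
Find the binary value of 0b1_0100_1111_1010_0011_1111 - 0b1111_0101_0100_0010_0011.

0b1011010011000011100

Subtract column by column in base 2:
  1-1 → 0
  1-1 → 0
  1-0 → 1
  1-0 → 1
  1-0 → 1
  1-1 → 0
  0-0 → 0
  0-0 → 0
  0-0 → 0
  1-0 → 1
  0-1 → 1 (borrow)
  1-0-1 → 0
  1-1 → 0
  1-0 → 1
  1-1 → 0
  1-0 → 1
  0-1 → 1 (borrow)
  0-1-1 → 0 (borrow)
  1-1-1 → 1 (borrow)
  0-1-1 → 0 (borrow)
  1-0-1 → 0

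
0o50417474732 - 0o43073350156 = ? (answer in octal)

0o5324124554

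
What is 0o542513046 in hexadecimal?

Each octal digit is 3 bits: 5=101 4=100 2=010 5=101 1=001 3=011 0=000 4=100 6=110.
Group the bits into nibbles: 0101 1000 1010 1001 0110 0010 0110 → 58a9626.

0x58a9626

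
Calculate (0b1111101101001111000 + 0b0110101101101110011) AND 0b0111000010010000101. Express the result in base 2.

0b110000010010000001

Add column by column in base 2, right to left:
  0+1 = 1
  0+1 = 1
  0+0 = 0
  1+0 = 1
  1+1 = 0 carry 1
  1+1+1 = 1 carry 1
  1+1+1 = 1 carry 1
  0+0+1 = 1
  0+1 = 1
  1+1 = 0 carry 1
  0+0+1 = 1
  1+1 = 0 carry 1
  1+1+1 = 1 carry 1
  0+0+1 = 1
  1+1 = 0 carry 1
  1+0+1 = 0 carry 1
  1+1+1 = 1 carry 1
  1+1+1 = 1 carry 1
  1+0+1 = 0 carry 1
  final carry 1
Sum = 0b10110011010111101011; now AND with 0b0111000010010000101:
  10110011010111101011
& 00111000010010000101
= 00110000010010000001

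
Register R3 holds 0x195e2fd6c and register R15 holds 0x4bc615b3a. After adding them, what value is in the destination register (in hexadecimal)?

Add column by column in base 16, right to left:
  c+a = 6 carry 1
  6+3+1 = a
  d+b = 8 carry 1
  f+5+1 = 5 carry 1
  2+1+1 = 4
  e+6 = 4 carry 1
  5+c+1 = 2 carry 1
  9+b+1 = 5 carry 1
  1+4+1 = 6

0x6524458a6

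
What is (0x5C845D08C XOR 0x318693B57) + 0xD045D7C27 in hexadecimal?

0x13D48A6802

First 0x5C845D08C XOR 0x318693B57 = 0x6D02CEBDB.
Add column by column in base 16, right to left:
  B+7 = 2 carry 1
  D+2+1 = 0 carry 1
  B+C+1 = 8 carry 1
  E+7+1 = 6 carry 1
  C+D+1 = A carry 1
  2+5+1 = 8
  0+4 = 4
  D+0 = D
  6+D = 3 carry 1
  final carry 1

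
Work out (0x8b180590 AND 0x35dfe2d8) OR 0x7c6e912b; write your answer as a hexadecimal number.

0x8b180590 AND 0x35dfe2d8 = 0x01180090.
Then OR with 0x7c6e912b.

0x7d7e91bb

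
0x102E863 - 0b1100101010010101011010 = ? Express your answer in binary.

0b110100000100001100001001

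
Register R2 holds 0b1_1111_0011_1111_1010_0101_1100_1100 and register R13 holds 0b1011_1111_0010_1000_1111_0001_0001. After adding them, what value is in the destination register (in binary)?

Add column by column in base 2, right to left:
  0+1 = 1
  0+0 = 0
  1+0 = 1
  1+0 = 1
  0+1 = 1
  0+0 = 0
  1+0 = 1
  1+0 = 1
  1+1 = 0 carry 1
  0+1+1 = 0 carry 1
  1+1+1 = 1 carry 1
  0+1+1 = 0 carry 1
  0+0+1 = 1
  1+0 = 1
  0+0 = 0
  1+1 = 0 carry 1
  1+0+1 = 0 carry 1
  1+1+1 = 1 carry 1
  1+0+1 = 0 carry 1
  1+0+1 = 0 carry 1
  1+1+1 = 1 carry 1
  1+1+1 = 1 carry 1
  0+1+1 = 0 carry 1
  0+1+1 = 0 carry 1
  1+1+1 = 1 carry 1
  1+1+1 = 1 carry 1
  1+0+1 = 0 carry 1
  1+1+1 = 1 carry 1
  1+0+1 = 0 carry 1
  final carry 1

0b101011001100100011010011011101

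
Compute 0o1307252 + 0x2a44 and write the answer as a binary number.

0b1011011100011101110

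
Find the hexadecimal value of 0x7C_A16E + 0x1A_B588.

0x9756F6

Add column by column in base 16, right to left:
  E+8 = 6 carry 1
  6+8+1 = F
  1+5 = 6
  A+B = 5 carry 1
  C+A+1 = 7 carry 1
  7+1+1 = 9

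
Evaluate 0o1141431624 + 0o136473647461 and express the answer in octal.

0o137635301305

Add column by column in base 8, right to left:
  4+1 = 5
  2+6 = 0 carry 1
  6+4+1 = 3 carry 1
  1+7+1 = 1 carry 1
  3+4+1 = 0 carry 1
  4+6+1 = 3 carry 1
  1+3+1 = 5
  4+7 = 3 carry 1
  1+4+1 = 6
  1+6 = 7
  0+3 = 3
  0+1 = 1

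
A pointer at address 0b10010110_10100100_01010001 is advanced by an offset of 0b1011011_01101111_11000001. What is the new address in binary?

Add column by column in base 2, right to left:
  1+1 = 0 carry 1
  0+0+1 = 1
  0+0 = 0
  0+0 = 0
  1+0 = 1
  0+0 = 0
  1+1 = 0 carry 1
  0+1+1 = 0 carry 1
  0+1+1 = 0 carry 1
  0+1+1 = 0 carry 1
  1+1+1 = 1 carry 1
  0+1+1 = 0 carry 1
  0+0+1 = 1
  1+1 = 0 carry 1
  0+1+1 = 0 carry 1
  1+0+1 = 0 carry 1
  0+1+1 = 0 carry 1
  1+1+1 = 1 carry 1
  1+0+1 = 0 carry 1
  0+1+1 = 0 carry 1
  1+1+1 = 1 carry 1
  0+0+1 = 1
  0+1 = 1
  1+0 = 1

0b111100100001010000010010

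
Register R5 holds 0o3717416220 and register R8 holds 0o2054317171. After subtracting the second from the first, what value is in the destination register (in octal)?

Subtract column by column in base 8:
  0-1 → 7 (borrow)
  2-7-1 → 2 (borrow)
  2-1-1 → 0
  6-7 → 7 (borrow)
  1-1-1 → 7 (borrow)
  4-3-1 → 0
  7-4 → 3
  1-5 → 4 (borrow)
  7-0-1 → 6
  3-2 → 1

0o1643077027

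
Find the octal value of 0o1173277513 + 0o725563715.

Add column by column in base 8, right to left:
  3+5 = 0 carry 1
  1+1+1 = 3
  5+7 = 4 carry 1
  7+3+1 = 3 carry 1
  7+6+1 = 6 carry 1
  2+5+1 = 0 carry 1
  3+5+1 = 1 carry 1
  7+2+1 = 2 carry 1
  1+7+1 = 1 carry 1
  1+0+1 = 2

0o2121063430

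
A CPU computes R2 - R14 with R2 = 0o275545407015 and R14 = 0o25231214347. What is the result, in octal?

0o250314172446

Subtract column by column in base 8:
  5-7 → 6 (borrow)
  1-4-1 → 4 (borrow)
  0-3-1 → 4 (borrow)
  7-4-1 → 2
  0-1 → 7 (borrow)
  4-2-1 → 1
  5-1 → 4
  4-3 → 1
  5-2 → 3
  5-5 → 0
  7-2 → 5
  2-0 → 2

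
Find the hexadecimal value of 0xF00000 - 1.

The trailing 5 digits are 0, so subtracting 1 borrows through: they become F and the next digit up decrements.

0xEFFFFF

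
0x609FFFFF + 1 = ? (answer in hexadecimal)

0x60A00000

The trailing 5 digits are F (max in base 16), so adding 1 cascades: they roll to 0 and the next digit up increments.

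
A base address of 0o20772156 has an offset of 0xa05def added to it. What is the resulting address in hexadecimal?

0o20772156 = 0x43f46e in hexadecimal.
Add column by column in base 16, right to left:
  e+f = d carry 1
  6+e+1 = 5 carry 1
  4+d+1 = 2 carry 1
  f+5+1 = 5 carry 1
  3+0+1 = 4
  4+a = e

0xe4525d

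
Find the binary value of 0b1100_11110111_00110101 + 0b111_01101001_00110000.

0b101000110000001100101

Add column by column in base 2, right to left:
  1+0 = 1
  0+0 = 0
  1+0 = 1
  0+0 = 0
  1+1 = 0 carry 1
  1+1+1 = 1 carry 1
  0+0+1 = 1
  0+0 = 0
  1+1 = 0 carry 1
  1+0+1 = 0 carry 1
  1+0+1 = 0 carry 1
  0+1+1 = 0 carry 1
  1+0+1 = 0 carry 1
  1+1+1 = 1 carry 1
  1+1+1 = 1 carry 1
  1+0+1 = 0 carry 1
  0+1+1 = 0 carry 1
  0+1+1 = 0 carry 1
  1+1+1 = 1 carry 1
  1+0+1 = 0 carry 1
  final carry 1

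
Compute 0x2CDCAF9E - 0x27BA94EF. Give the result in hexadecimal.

Subtract column by column in base 16:
  E-F → F (borrow)
  9-E-1 → A (borrow)
  F-4-1 → A
  A-9 → 1
  C-A → 2
  D-B → 2
  C-7 → 5
  2-2 → 0

0x5221AAF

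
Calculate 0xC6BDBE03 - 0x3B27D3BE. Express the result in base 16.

Subtract column by column in base 16:
  3-E → 5 (borrow)
  0-B-1 → 4 (borrow)
  E-3-1 → A
  B-D → E (borrow)
  D-7-1 → 5
  B-2 → 9
  6-B → B (borrow)
  C-3-1 → 8

0x8B95EA45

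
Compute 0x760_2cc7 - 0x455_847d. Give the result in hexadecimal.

0x30aa84a

Subtract column by column in base 16:
  7-d → a (borrow)
  c-7-1 → 4
  c-4 → 8
  2-8 → a (borrow)
  0-5-1 → a (borrow)
  6-5-1 → 0
  7-4 → 3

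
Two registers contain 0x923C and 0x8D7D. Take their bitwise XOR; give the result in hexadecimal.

XOR each hex digit independently (no carries):
  9^8=1, 2^D=F, 3^7=4, C^D=1

0x1F41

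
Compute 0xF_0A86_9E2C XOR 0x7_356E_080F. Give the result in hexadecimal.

XOR each hex digit independently (no carries):
  F^7=8, 0^3=3, A^5=F, 8^6=E, 6^E=8, 9^0=9, E^8=6, 2^0=2, C^F=3

0x83FE89623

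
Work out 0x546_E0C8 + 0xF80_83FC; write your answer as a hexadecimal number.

0x14C764C4

Add column by column in base 16, right to left:
  8+C = 4 carry 1
  C+F+1 = C carry 1
  0+3+1 = 4
  E+8 = 6 carry 1
  6+0+1 = 7
  4+8 = C
  5+F = 4 carry 1
  final carry 1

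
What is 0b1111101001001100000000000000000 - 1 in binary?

The trailing 17 digits are 0, so subtracting 1 borrows through: they become 1 and the next digit up decrements.

0b1111101001001011111111111111111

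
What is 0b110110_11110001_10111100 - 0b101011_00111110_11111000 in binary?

0b10111011001011000100

Subtract column by column in base 2:
  0-0 → 0
  0-0 → 0
  1-0 → 1
  1-1 → 0
  1-1 → 0
  1-1 → 0
  0-1 → 1 (borrow)
  1-1-1 → 1 (borrow)
  1-0-1 → 0
  0-1 → 1 (borrow)
  0-1-1 → 0 (borrow)
  0-1-1 → 0 (borrow)
  1-1-1 → 1 (borrow)
  1-1-1 → 1 (borrow)
  1-0-1 → 0
  1-0 → 1
  0-1 → 1 (borrow)
  1-1-1 → 1 (borrow)
  1-0-1 → 0
  0-1 → 1 (borrow)
  1-0-1 → 0
  1-1 → 0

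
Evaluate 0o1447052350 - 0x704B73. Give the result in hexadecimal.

0o1447052350 = 0xC9C54E8 in hexadecimal.
Subtract column by column in base 16:
  8-3 → 5
  E-7 → 7
  4-B → 9 (borrow)
  5-4-1 → 0
  C-0 → C
  9-7 → 2
  C-0 → C

0xC2C0975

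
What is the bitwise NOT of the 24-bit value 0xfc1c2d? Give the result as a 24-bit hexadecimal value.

Each hex digit d becomes f−d:
  f→0, c→3, 1→e, c→3, 2→d, d→2

0x03e3d2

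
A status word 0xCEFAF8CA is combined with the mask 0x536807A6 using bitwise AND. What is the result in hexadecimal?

AND each hex digit independently (no carries):
  C&5=4, E&3=2, F&6=6, A&8=8, F&0=0, 8&7=0, C&A=8, A&6=2

0x42680082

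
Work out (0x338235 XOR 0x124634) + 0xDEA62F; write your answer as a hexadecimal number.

0x1006A30

First 0x338235 XOR 0x124634 = 0x21C401.
Add column by column in base 16, right to left:
  1+F = 0 carry 1
  0+2+1 = 3
  4+6 = A
  C+A = 6 carry 1
  1+E+1 = 0 carry 1
  2+D+1 = 0 carry 1
  final carry 1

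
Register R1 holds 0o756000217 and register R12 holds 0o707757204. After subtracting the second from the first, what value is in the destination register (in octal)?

Subtract column by column in base 8:
  7-4 → 3
  1-0 → 1
  2-2 → 0
  0-7 → 1 (borrow)
  0-5-1 → 2 (borrow)
  0-7-1 → 0 (borrow)
  6-7-1 → 6 (borrow)
  5-0-1 → 4
  7-7 → 0

0o46021013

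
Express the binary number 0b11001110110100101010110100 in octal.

0o316645264

Group the bits in threes: 011 001 110 110 100 101 010 110 100 → 316645264.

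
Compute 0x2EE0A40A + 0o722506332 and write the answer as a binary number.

0b110110001010110011000011100100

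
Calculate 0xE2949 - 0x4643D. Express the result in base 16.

0x9C50C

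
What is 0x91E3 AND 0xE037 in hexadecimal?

AND each hex digit independently (no carries):
  9&E=8, 1&0=0, E&3=2, 3&7=3

0x8023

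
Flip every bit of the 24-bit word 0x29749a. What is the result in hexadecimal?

Each hex digit d becomes f−d:
  2→d, 9→6, 7→8, 4→b, 9→6, a→5

0xd68b65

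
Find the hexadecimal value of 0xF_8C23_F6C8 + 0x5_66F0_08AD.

Add column by column in base 16, right to left:
  8+D = 5 carry 1
  C+A+1 = 7 carry 1
  6+8+1 = F
  F+0 = F
  3+0 = 3
  2+F = 1 carry 1
  C+6+1 = 3 carry 1
  8+6+1 = F
  F+5 = 4 carry 1
  final carry 1

0x14F313FF75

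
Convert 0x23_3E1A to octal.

0o10637032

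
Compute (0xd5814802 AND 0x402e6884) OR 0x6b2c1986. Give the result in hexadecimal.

0x6b2c5986

0xd5814802 AND 0x402e6884 = 0x40004800.
Then OR with 0x6b2c1986.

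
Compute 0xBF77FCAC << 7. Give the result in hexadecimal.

0x5FBBFE5600

7 bits is not a whole number of base-16 digits; in binary: 10111111011101111111110010101100 << 7 = 101111110111011111111100101011000000000.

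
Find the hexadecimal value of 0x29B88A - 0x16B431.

Subtract column by column in base 16:
  A-1 → 9
  8-3 → 5
  8-4 → 4
  B-B → 0
  9-6 → 3
  2-1 → 1

0x130459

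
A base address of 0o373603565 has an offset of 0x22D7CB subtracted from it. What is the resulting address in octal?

0o363027652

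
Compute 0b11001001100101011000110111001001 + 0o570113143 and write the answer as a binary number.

0o570113143 = 0b101111000001001011001100011 in binary.
Add column by column in base 2, right to left:
  1+1 = 0 carry 1
  0+1+1 = 0 carry 1
  0+0+1 = 1
  1+0 = 1
  0+0 = 0
  0+1 = 1
  1+1 = 0 carry 1
  1+0+1 = 0 carry 1
  1+0+1 = 0 carry 1
  0+1+1 = 0 carry 1
  1+1+1 = 1 carry 1
  1+0+1 = 0 carry 1
  0+1+1 = 0 carry 1
  0+0+1 = 1
  0+0 = 0
  1+1 = 0 carry 1
  1+0+1 = 0 carry 1
  0+0+1 = 1
  1+0 = 1
  0+0 = 0
  1+0 = 1
  0+1 = 1
  0+1 = 1
  1+1 = 0 carry 1
  1+1+1 = 1 carry 1
  0+0+1 = 1
  0+1 = 1
  1+0 = 1
  0+0 = 0
  0+0 = 0
  1+0 = 1
  1+0 = 1

0b11001111011101100010010000101100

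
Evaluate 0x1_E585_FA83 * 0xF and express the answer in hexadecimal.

0x1C72D9ADAD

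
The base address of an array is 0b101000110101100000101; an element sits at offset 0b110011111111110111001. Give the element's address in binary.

Add column by column in base 2, right to left:
  1+1 = 0 carry 1
  0+0+1 = 1
  1+0 = 1
  0+1 = 1
  0+1 = 1
  0+1 = 1
  0+0 = 0
  0+1 = 1
  1+1 = 0 carry 1
  1+1+1 = 1 carry 1
  0+1+1 = 0 carry 1
  1+1+1 = 1 carry 1
  0+1+1 = 0 carry 1
  1+1+1 = 1 carry 1
  1+1+1 = 1 carry 1
  0+1+1 = 0 carry 1
  0+1+1 = 0 carry 1
  0+0+1 = 1
  1+0 = 1
  0+1 = 1
  1+1 = 0 carry 1
  final carry 1

0b1011100110101010111110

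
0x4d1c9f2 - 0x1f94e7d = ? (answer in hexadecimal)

Subtract column by column in base 16:
  2-d → 5 (borrow)
  f-7-1 → 7
  9-e → b (borrow)
  c-4-1 → 7
  1-9 → 8 (borrow)
  d-f-1 → d (borrow)
  4-1-1 → 2

0x2d87b75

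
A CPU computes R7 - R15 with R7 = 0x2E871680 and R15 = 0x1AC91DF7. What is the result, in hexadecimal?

Subtract column by column in base 16:
  0-7 → 9 (borrow)
  8-F-1 → 8 (borrow)
  6-D-1 → 8 (borrow)
  1-1-1 → F (borrow)
  7-9-1 → D (borrow)
  8-C-1 → B (borrow)
  E-A-1 → 3
  2-1 → 1

0x13BDF889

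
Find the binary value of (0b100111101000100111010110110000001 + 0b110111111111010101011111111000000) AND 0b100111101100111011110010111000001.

0b111100100111000110010101000001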